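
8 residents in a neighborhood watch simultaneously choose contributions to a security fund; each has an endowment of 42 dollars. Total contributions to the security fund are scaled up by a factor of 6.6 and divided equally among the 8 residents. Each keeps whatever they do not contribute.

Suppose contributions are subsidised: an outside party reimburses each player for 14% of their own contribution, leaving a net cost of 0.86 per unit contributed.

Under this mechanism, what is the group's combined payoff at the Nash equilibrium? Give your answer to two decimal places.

The effective private return is (6.6/8) / 0.86 = 0.9593, which is still under 1, so the mechanism doesn't change anyone's dominant strategy: zero contribution.
Everyone keeps their endowment and the group total is 8 × 42 = 336.

336.00 dollars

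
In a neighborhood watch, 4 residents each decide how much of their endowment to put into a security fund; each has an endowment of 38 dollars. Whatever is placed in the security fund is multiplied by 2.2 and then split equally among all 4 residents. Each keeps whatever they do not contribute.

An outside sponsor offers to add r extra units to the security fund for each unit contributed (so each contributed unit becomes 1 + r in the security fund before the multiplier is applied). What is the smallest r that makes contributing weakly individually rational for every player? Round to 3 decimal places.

With matching at rate r, one contributed unit becomes (1 + r) in the security fund and returns 2.2 × (1 + r) / 4 to the contributor.
Setting this equal to 1: 1 + r = 4/2.2 = 1.8182.
So the minimum matching rate is r = 1.8182 − 1 = 0.818.

0.818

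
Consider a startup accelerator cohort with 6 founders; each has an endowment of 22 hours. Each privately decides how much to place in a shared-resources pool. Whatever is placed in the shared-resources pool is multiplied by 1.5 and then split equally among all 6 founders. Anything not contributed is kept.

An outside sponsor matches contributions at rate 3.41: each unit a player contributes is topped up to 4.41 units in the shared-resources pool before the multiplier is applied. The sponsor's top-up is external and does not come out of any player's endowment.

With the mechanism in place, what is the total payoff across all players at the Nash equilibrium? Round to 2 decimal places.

873.18 hours

With the mechanism, a contributed unit returns 1.5 × 4.41 / 6 = 1.1025 per unit of net cost to the contributor — now above 1 — so contributing fully is weakly dominant for every player.
At the Nash equilibrium everyone contributes 22. Group total payoff = 1.5 × 4.41 × 132 = 873.18.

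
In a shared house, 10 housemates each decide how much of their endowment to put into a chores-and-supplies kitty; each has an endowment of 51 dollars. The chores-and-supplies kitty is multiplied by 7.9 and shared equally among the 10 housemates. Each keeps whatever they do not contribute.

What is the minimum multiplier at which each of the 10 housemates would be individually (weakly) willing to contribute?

A contributed unit returns (multiplier)/10 to its contributor.
This reaches 1 exactly when the multiplier is 10.

10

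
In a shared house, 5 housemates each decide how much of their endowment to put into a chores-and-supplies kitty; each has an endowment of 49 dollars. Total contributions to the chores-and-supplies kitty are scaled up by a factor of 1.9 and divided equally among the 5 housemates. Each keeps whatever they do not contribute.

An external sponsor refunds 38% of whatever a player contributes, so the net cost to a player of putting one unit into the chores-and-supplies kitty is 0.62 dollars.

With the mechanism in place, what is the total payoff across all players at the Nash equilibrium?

With the mechanism, a contributed unit returns (1.9/5) / 0.62 = 0.6129 per unit of net cost — still below 1 — so contributing 0 remains dominant for every player.
At the Nash equilibrium no one contributes; group total payoff = 5 × 49 = 245.

245.00 dollars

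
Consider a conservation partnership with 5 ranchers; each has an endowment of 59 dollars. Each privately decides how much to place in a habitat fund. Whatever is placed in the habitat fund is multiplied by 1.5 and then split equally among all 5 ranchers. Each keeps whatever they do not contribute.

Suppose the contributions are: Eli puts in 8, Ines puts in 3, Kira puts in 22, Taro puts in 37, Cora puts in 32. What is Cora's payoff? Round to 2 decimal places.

Total contributed: 8 + 3 + 22 + 37 + 32 = 102.
Each receives 1.5 × 102 / 5 = 30.60 from the habitat fund.
Cora keeps 59 − 32 = 27, so Cora's payoff is 27 + 30.60 = 57.60.

57.60 dollars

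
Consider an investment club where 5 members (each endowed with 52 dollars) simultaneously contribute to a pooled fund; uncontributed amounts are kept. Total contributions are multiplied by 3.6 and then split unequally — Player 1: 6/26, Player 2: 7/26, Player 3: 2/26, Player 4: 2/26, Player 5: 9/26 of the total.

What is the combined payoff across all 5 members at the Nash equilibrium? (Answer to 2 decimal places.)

395.20 dollars

Each unit j contributes comes back to j as 3.6 × (j's share), so j prefers to contribute only if that share exceeds 1/3.6 = 0.2778; otherwise keeping the unit dominates.
Player 5 alone (share 9/26) is above the threshold, contributing 52; the remaining 4 contribute 0. Total contributed: 52.
The pooled fund pays out 3.6 × 52 = 187.20 in total (split across the unequal shares, but the aggregate is all that matters for the group sum).
The 4 free-riders keep 52 each, adding 208. Group total = 208 + 187.20 = 395.20.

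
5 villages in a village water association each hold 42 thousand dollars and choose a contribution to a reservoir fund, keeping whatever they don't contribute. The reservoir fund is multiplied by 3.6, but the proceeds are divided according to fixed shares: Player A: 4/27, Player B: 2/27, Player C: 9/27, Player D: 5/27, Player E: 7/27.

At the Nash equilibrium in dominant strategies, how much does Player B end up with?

53.20 thousand dollars

A player with share s gets back 3.6·s per unit contributed, so full contribution is dominant for anyone with s > 1/3.6 = 0.2778 and zero contribution is dominant for anyone below.
Only Player C (9/27) clears that bar, contributing 42; the remaining 4 contribute 0. Total contributed: 42.
Player B keeps 42 and receives 3.6 × 42 × 2/27 = 11.20 from the reservoir fund, for a payoff of 53.20.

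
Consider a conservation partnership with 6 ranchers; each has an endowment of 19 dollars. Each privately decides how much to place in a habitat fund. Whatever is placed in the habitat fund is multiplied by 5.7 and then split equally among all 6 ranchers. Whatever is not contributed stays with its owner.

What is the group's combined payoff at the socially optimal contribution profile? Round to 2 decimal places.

Each contributed unit returns 5.700 to the group as a whole (0.9500 to each of 6 players), which exceeds 1, so the social optimum is full contribution: group total = 5.700 × 114 = 649.80.

649.80 dollars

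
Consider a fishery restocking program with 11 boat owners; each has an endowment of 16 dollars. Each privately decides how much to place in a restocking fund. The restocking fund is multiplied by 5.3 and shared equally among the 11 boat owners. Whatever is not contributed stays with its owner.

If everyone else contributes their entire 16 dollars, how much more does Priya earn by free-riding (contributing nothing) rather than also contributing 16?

Switching from a contribution of 16 to 0 lets Priya keep an extra 16 dollars, but lowers the restocking fund by 16, which costs Priya their own share of that drop: 5.3/11 × 16 = 7.71.
Net gain = 16 − 7.71 = 8.29. The private return per contributed unit (0.4818) is below 1, so free-riding is indeed the best response regardless of what the others do.

8.29 dollars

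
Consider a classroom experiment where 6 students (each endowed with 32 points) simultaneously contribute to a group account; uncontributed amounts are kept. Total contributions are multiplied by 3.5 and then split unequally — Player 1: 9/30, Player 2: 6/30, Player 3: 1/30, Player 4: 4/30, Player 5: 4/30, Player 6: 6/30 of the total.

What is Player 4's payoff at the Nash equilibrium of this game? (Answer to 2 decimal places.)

46.93 points

A player with share s gets back 3.5·s per unit contributed, so full contribution is dominant for anyone with s > 1/3.5 = 0.2857 and zero contribution is dominant for anyone below.
Only Player 1 (9/30) clears that bar, contributing 32; the remaining 5 contribute 0. Total contributed: 32.
Player 4 keeps 32 and receives 3.5 × 32 × 4/30 = 14.93 from the group account, for a payoff of 46.93.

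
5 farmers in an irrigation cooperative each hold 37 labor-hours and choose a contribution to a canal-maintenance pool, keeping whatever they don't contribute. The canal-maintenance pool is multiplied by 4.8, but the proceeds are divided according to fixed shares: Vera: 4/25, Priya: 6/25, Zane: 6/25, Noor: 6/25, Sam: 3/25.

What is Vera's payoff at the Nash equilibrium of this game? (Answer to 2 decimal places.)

Each unit j contributes comes back to j as 4.8 × (j's share), so j prefers to contribute only if that share exceeds 1/4.8 = 0.2083; otherwise keeping the unit dominates.
Priya, Zane and Noor are above the threshold, contributing 37 each; the remaining 2 contribute 0. Total contributed: 111.
Vera keeps 37 and receives 4.8 × 111 × 4/25 = 85.25 from the canal-maintenance pool, for a payoff of 122.25.

122.25 labor-hours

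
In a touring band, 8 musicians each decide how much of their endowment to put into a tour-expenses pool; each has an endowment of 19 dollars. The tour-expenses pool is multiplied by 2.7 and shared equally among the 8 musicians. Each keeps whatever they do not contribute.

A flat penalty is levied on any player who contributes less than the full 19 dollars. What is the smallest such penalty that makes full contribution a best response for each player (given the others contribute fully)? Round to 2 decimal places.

Given the others contribute fully, the best deviation is to contribute 0 (any partial contribution still incurs the fine and gives up units whose private return 0.3375 is below 1).
Deviating from 19 to 0 saves 19 dollars but forfeits the deviator's share of the drop in the tour-expenses pool: 2.7/8 × 19 = 6.41.
So the deviation gain is 19 − 6.41 = 12.59, and the fine must be at least 12.59 dollars to wipe it out.

12.59 dollars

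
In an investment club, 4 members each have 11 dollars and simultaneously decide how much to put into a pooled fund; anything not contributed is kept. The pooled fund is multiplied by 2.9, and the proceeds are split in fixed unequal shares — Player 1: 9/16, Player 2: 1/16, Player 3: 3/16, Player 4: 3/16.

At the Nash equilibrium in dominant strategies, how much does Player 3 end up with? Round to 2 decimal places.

Each unit j contributes comes back to j as 2.9 × (j's share), so j prefers to contribute only if that share exceeds 1/2.9 = 0.3448; otherwise keeping the unit dominates.
The only share above 0.3448 is Player 1's 9/16, contributing 11; the remaining 3 contribute 0. Total contributed: 11.
Player 3 keeps 11 and receives 2.9 × 11 × 3/16 = 5.98 from the pooled fund, for a payoff of 16.98.

16.98 dollars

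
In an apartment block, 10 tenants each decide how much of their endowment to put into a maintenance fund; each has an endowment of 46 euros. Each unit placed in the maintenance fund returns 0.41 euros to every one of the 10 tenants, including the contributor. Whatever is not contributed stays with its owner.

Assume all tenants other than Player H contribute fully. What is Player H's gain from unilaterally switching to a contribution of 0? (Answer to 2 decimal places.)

27.14 euros

Switching from a contribution of 46 to 0 lets Player H keep an extra 46 euros, but lowers the maintenance fund by 46, which costs Player H their own share of that drop: 0.41 × 46 = 18.86.
Net gain = 46 − 18.86 = 27.14. The private return per contributed unit (0.41) is below 1, so free-riding is indeed the best response regardless of what the others do.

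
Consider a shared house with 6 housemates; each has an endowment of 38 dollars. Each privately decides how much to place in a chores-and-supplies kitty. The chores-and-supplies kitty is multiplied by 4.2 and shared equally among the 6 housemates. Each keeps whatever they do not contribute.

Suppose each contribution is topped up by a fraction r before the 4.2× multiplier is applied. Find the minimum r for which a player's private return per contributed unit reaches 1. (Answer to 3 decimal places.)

With matching at rate r, one contributed unit becomes (1 + r) in the chores-and-supplies kitty and returns 4.2 × (1 + r) / 6 to the contributor.
Setting this equal to 1: 1 + r = 6/4.2 = 1.4286.
So the minimum matching rate is r = 1.4286 − 1 = 0.429.

0.429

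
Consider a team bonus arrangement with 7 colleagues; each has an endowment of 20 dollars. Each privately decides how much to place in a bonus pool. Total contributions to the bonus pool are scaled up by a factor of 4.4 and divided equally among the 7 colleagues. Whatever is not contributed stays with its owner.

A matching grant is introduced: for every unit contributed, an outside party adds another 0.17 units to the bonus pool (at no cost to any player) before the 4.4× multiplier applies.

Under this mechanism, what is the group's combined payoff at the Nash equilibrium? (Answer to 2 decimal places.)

140.00 dollars

With the mechanism, a contributed unit returns 4.4 × 1.17 / 7 = 0.7354 per unit of net cost — still below 1 — so contributing 0 remains dominant for every player.
Everyone keeps their endowment and the group total is 7 × 20 = 140.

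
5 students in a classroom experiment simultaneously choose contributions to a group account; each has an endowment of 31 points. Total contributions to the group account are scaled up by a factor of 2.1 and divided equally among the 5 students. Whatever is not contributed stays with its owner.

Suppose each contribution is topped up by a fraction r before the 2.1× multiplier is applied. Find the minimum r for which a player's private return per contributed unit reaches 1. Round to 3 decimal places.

With matching at rate r, one contributed unit becomes (1 + r) in the group account and returns 2.1 × (1 + r) / 5 to the contributor.
Setting this equal to 1: 1 + r = 5/2.1 = 2.3810.
So the minimum matching rate is r = 2.3810 − 1 = 1.381.

1.381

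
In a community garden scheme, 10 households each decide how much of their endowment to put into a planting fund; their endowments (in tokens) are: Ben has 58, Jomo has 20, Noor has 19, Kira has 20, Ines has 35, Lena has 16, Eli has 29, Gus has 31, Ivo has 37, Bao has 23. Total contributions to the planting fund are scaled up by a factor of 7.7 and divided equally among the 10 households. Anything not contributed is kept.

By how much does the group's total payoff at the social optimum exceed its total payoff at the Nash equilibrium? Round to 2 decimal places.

1929.60 tokens

The private return per contributed unit is 7.7/10 = 0.7700 < 1 for every player regardless of endowment, so the Nash equilibrium is zero contribution and the group total is Σ E_j = 58 + 20 + 19 + 20 + 35 + 16 + 29 + 31 + 37 + 23 = 288.
Each contributed unit returns 7.700 to the group, so the social optimum is full contribution by everyone: group total = 7.700 × 288 = 2217.60.
Efficiency loss = (7.700 − 1) × 288 = 1929.60.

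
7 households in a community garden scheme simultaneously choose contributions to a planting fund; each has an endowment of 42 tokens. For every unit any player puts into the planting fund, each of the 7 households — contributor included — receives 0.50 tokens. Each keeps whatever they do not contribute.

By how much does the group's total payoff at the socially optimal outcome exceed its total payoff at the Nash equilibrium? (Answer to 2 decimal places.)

735.00 tokens

The private return per contributed unit is 0.50 < 1, so contributing 0 is dominant for every player. At the Nash equilibrium everyone keeps their 42, and the group total is 7 × 42 = 294.
Each contributed unit returns 3.500 to the group as a whole (0.50 to each of 7 players), which exceeds 1, so the social optimum is full contribution: group total = 3.500 × 294 = 1029.00.
Efficiency loss = 1029.00 − 294 = 735.00.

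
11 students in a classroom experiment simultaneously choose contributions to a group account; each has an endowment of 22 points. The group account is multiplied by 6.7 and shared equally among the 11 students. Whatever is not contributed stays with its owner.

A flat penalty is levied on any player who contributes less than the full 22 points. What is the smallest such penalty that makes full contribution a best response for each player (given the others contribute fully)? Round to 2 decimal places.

Given the others contribute fully, the best deviation is to contribute 0 (any partial contribution still incurs the fine and gives up units whose private return 0.6091 is below 1).
Deviating from 22 to 0 saves 22 points but forfeits the deviator's share of the drop in the group account: 6.7/11 × 22 = 13.40.
So the deviation gain is 22 − 13.40 = 8.60, and the fine must be at least 8.60 points to wipe it out.

8.60 points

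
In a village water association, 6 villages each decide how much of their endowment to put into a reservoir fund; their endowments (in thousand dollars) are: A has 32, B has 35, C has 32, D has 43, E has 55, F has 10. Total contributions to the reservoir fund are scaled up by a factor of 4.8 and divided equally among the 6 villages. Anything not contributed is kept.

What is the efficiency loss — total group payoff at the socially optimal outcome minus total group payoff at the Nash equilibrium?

The private return per contributed unit is 4.8/6 = 0.8000 < 1 for every player regardless of endowment, so the Nash equilibrium is zero contribution and the group total is Σ E_j = 32 + 35 + 32 + 43 + 55 + 10 = 207.
Each contributed unit returns 4.800 to the group, so the social optimum is full contribution by everyone: group total = 4.800 × 207 = 993.60.
Efficiency loss = (4.800 − 1) × 207 = 786.60.

786.60 thousand dollars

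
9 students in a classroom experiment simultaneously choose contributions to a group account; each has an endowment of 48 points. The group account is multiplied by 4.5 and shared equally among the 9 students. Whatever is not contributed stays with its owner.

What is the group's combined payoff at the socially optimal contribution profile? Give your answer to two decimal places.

1944.00 points

Each contributed unit returns 4.500 to the group as a whole (0.5000 to each of 9 players), which exceeds 1, so the social optimum is full contribution: group total = 4.500 × 432 = 1944.00.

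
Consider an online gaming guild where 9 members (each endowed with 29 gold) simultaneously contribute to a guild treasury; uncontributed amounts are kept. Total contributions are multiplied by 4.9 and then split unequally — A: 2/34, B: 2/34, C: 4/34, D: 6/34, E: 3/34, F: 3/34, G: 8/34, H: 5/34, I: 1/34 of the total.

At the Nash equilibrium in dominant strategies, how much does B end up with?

37.36 gold

For player j, contributing a unit is worthwhile iff 4.9 × (j's share) ≥ 1, i.e. iff j's share is at least 0.2041.
Only G (8/34) clears that bar, contributing 29; the remaining 8 contribute 0. Total contributed: 29.
B keeps 29 and receives 4.9 × 29 × 2/34 = 8.36 from the guild treasury, for a payoff of 37.36.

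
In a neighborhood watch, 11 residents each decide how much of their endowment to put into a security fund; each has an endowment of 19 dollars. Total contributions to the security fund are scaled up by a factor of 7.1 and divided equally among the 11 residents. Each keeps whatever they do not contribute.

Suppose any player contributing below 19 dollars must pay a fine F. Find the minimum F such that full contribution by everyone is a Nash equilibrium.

6.74 dollars

Given the others contribute fully, the best deviation is to contribute 0 (any partial contribution still incurs the fine and gives up units whose private return 0.6455 is below 1).
Deviating from 19 to 0 saves 19 dollars but forfeits the deviator's share of the drop in the security fund: 7.1/11 × 19 = 12.26.
So the deviation gain is 19 − 12.26 = 6.74, and the fine must be at least 6.74 dollars to wipe it out.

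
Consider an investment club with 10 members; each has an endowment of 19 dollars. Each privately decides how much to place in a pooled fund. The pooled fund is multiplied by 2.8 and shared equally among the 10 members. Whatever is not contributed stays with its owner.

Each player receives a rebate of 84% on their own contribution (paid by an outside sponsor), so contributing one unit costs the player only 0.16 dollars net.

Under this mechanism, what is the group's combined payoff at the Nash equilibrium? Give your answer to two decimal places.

With the mechanism, a contributed unit returns (2.8/10) / 0.16 = 1.7500 per unit of net cost to the contributor — now above 1 — so contributing fully is weakly dominant for every player.
So the Nash equilibrium is full contribution by all 10; the group earns 10 × (19 × 0.84 + 2.8 × 19) = 691.60.

691.60 dollars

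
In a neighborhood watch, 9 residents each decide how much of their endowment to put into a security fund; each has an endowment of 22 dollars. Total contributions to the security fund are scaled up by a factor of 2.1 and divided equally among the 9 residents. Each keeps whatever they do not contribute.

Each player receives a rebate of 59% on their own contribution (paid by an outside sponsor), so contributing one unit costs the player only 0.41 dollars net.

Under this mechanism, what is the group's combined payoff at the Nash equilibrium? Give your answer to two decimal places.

198.00 dollars

With the mechanism, a contributed unit returns (2.1/9) / 0.41 = 0.5691 per unit of net cost — still below 1 — so contributing 0 remains dominant for every player.
Everyone keeps their endowment and the group total is 9 × 22 = 198.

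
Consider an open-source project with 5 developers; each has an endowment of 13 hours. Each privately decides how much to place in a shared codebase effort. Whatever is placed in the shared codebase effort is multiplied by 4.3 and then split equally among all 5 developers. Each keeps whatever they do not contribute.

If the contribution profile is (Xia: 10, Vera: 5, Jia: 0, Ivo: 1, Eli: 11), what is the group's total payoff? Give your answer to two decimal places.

154.10 hours

Total contributed: 10 + 5 + 0 + 1 + 11 = 27; total kept: 5 × 13 − 27 = 38.
The shared codebase effort pays out 4.3 × 27 = 116.10 in aggregate.
Group total = 38 + 116.10 = 154.10.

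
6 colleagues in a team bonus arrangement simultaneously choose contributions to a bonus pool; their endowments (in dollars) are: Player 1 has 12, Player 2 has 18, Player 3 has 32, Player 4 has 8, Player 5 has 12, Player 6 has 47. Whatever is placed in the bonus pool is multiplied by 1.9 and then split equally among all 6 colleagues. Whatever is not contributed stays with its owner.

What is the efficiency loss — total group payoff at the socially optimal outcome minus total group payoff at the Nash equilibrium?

The private return per contributed unit is 1.9/6 = 0.3167 < 1 for every player regardless of endowment, so the Nash equilibrium is zero contribution and the group total is Σ E_j = 12 + 18 + 32 + 8 + 12 + 47 = 129.
Each contributed unit returns 1.900 to the group, so the social optimum is full contribution by everyone: group total = 1.900 × 129 = 245.10.
Efficiency loss = (1.900 − 1) × 129 = 116.10.

116.10 dollars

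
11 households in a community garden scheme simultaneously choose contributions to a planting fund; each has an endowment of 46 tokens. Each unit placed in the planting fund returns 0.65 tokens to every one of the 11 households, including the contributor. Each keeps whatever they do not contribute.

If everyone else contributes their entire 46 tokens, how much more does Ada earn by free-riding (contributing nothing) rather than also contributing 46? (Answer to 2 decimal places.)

16.10 tokens

Switching from a contribution of 46 to 0 lets Ada keep an extra 46 tokens, but lowers the planting fund by 46, which costs Ada their own share of that drop: 0.65 × 46 = 29.90.
Net gain = 46 − 29.90 = 16.10. The private return per contributed unit (0.65) is below 1, so free-riding is indeed the best response regardless of what the others do.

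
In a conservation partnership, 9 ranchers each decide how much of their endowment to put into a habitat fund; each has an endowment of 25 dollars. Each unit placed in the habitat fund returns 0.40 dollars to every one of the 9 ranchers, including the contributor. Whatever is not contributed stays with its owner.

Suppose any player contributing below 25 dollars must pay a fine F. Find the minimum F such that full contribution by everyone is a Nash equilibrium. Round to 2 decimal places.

Given the others contribute fully, the best deviation is to contribute 0 (any partial contribution still incurs the fine and gives up units whose private return 0.40 is below 1).
Deviating from 25 to 0 saves 25 dollars but forfeits the deviator's share of the drop in the habitat fund: 0.40 × 25 = 10.00.
So the deviation gain is 25 − 10.00 = 15.00, and the fine must be at least 15.00 dollars to wipe it out.

15.00 dollars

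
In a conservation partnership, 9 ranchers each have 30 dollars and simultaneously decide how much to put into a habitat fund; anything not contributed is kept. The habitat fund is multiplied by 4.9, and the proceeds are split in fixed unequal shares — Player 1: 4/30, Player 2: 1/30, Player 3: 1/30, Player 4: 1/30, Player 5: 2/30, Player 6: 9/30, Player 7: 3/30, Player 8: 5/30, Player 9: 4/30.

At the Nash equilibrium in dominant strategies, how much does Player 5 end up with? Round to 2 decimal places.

39.80 dollars

A player with share s gets back 4.9·s per unit contributed, so full contribution is dominant for anyone with s > 1/4.9 = 0.2041 and zero contribution is dominant for anyone below.
Only Player 6 (9/30) clears that bar, contributing 30; the remaining 8 contribute 0. Total contributed: 30.
Player 5 keeps 30 and receives 4.9 × 30 × 2/30 = 9.80 from the habitat fund, for a payoff of 39.80.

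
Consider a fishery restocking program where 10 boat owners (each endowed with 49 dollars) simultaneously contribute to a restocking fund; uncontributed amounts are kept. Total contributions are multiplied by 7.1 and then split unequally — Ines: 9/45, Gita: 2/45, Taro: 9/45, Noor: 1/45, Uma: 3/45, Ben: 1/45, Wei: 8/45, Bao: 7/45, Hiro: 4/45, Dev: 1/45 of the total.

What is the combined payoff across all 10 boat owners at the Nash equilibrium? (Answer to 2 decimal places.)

For player j, contributing a unit is worthwhile iff 7.1 × (j's share) ≥ 1, i.e. iff j's share is at least 0.1408.
Ines, Taro, Wei and Bao clear that bar, contributing 49 each; the remaining 6 contribute 0. Total contributed: 196.
The restocking fund pays out 7.1 × 196 = 1391.60 in total (split across the unequal shares, but the aggregate is all that matters for the group sum).
The 6 free-riders keep 49 each, adding 294. Group total = 294 + 1391.60 = 1685.60.

1685.60 dollars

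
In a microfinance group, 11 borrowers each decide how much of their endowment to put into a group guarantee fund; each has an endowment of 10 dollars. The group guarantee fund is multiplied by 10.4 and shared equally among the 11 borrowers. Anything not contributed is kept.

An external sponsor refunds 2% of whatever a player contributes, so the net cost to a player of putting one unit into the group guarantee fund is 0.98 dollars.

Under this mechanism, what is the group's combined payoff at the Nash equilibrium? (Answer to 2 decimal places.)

110.00 dollars

Even with the mechanism, each unit contributed returns only (10.4/11) / 0.98 = 0.9647 per unit of net cost, so contributing nothing is still dominant.
Everyone keeps their endowment and the group total is 11 × 10 = 110.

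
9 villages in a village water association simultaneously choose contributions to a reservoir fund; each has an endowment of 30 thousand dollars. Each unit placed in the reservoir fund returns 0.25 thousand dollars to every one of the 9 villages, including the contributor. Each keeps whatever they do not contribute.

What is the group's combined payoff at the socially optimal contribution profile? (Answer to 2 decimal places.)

607.50 thousand dollars

Each contributed unit returns 2.250 to the group as a whole (0.25 to each of 9 players), which exceeds 1, so the social optimum is full contribution: group total = 2.250 × 270 = 607.50.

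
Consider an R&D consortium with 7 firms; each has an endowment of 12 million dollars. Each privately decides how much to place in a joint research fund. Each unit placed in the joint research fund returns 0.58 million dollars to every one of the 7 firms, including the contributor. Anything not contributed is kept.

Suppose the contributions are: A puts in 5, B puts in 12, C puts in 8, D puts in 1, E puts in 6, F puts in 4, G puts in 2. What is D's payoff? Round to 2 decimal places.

33.04 million dollars

Total contributed: 5 + 12 + 8 + 1 + 6 + 4 + 2 = 38.
Each receives 0.58 × 38 = 22.04 from the joint research fund.
D keeps 12 − 1 = 11, so D's payoff is 11 + 22.04 = 33.04.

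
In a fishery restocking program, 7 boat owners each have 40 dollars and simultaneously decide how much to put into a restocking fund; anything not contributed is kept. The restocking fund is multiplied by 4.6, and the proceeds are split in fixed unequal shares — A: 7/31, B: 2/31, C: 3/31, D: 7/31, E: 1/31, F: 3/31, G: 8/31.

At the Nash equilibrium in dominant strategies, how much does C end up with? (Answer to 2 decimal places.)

93.42 dollars

For player j, contributing a unit is worthwhile iff 4.6 × (j's share) ≥ 1, i.e. iff j's share is at least 0.2174.
A, D and G clear that bar, contributing 40 each; the remaining 4 contribute 0. Total contributed: 120.
C keeps 40 and receives 4.6 × 120 × 3/31 = 53.42 from the restocking fund, for a payoff of 93.42.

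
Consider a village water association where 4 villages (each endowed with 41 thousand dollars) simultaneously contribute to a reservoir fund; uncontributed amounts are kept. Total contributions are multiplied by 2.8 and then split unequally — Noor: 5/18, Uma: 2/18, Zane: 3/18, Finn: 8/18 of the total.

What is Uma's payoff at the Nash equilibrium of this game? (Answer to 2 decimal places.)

53.76 thousand dollars

Player j's private return per contributed unit is 2.8 × (j's share). Contributing is weakly dominant for j when that share is at least 1/2.8 = 0.3571, and contributing 0 is dominant otherwise.
Finn alone (share 8/18) is above the threshold, contributing 41; the remaining 3 contribute 0. Total contributed: 41.
Uma keeps 41 and receives 2.8 × 41 × 2/18 = 12.76 from the reservoir fund, for a payoff of 53.76.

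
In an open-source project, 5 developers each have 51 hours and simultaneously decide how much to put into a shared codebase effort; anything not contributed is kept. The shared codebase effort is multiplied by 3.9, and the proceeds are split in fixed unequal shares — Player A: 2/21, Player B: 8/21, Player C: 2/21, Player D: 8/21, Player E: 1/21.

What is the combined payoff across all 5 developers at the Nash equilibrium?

Player j's private return per contributed unit is 3.9 × (j's share). Contributing is weakly dominant for j when that share is at least 1/3.9 = 0.2564, and contributing 0 is dominant otherwise.
Player B and Player D are above the threshold, contributing 51 each; the remaining 3 contribute 0. Total contributed: 102.
The shared codebase effort pays out 3.9 × 102 = 397.80 in total (split across the unequal shares, but the aggregate is all that matters for the group sum).
The 3 free-riders keep 51 each, adding 153. Group total = 153 + 397.80 = 550.80.

550.80 hours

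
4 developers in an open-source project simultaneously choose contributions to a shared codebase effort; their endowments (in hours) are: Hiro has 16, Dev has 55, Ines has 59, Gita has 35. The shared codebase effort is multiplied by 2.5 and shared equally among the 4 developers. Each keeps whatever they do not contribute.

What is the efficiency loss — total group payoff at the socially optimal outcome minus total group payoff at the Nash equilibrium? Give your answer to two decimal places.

The private return per contributed unit is 2.5/4 = 0.6250 < 1 for every player regardless of endowment, so the Nash equilibrium is zero contribution and the group total is Σ E_j = 16 + 55 + 59 + 35 = 165.
Each contributed unit returns 2.500 to the group, so the social optimum is full contribution by everyone: group total = 2.500 × 165 = 412.50.
Efficiency loss = (2.500 − 1) × 165 = 247.50.

247.50 hours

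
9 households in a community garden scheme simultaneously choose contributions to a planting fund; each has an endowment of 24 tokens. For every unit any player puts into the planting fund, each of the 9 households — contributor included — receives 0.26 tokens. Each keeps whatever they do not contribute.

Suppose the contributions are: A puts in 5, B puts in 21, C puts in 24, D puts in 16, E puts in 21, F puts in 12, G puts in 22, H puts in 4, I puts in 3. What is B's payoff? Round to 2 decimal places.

Total contributed: 5 + 21 + 24 + 16 + 21 + 12 + 22 + 4 + 3 = 128.
Each receives 0.26 × 128 = 33.28 from the planting fund.
B keeps 24 − 21 = 3, so B's payoff is 3 + 33.28 = 36.28.

36.28 tokens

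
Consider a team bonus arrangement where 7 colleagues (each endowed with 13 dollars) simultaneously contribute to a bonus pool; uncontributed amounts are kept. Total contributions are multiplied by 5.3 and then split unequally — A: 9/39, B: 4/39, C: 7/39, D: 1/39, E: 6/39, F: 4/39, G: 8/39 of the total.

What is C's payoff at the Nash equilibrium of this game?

37.73 dollars

Player j's private return per contributed unit is 5.3 × (j's share). Contributing is weakly dominant for j when that share is at least 1/5.3 = 0.1887, and contributing 0 is dominant otherwise.
A and G are above the threshold, contributing 13 each; the remaining 5 contribute 0. Total contributed: 26.
C keeps 13 and receives 5.3 × 26 × 7/39 = 24.73 from the bonus pool, for a payoff of 37.73.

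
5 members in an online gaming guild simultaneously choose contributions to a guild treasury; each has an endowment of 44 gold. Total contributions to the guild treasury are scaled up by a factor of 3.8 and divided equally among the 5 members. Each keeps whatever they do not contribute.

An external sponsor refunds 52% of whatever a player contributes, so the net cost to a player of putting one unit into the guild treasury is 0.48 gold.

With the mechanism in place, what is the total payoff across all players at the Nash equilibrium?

950.40 gold

The effective private return per unit is now (3.8/5) / 0.48 = 1.5833 > 1, so every player's dominant strategy flips to full contribution.
So the Nash equilibrium is full contribution by all 5; the group earns 5 × (44 × 0.52 + 3.8 × 44) = 950.40.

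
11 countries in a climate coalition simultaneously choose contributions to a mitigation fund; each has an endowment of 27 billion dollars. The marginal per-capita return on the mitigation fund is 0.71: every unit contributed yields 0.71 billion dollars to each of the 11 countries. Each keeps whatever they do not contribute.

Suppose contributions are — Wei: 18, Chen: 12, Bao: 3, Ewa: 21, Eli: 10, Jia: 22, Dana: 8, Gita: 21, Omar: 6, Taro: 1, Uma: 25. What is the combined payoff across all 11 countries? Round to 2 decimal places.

Total contributed: 18 + 12 + 3 + 21 + 10 + 22 + 8 + 21 + 6 + 1 + 25 = 147; total kept: 11 × 27 − 147 = 150.
The mitigation fund pays out 0.71 × 11 × 147 = 1148.07 in aggregate.
Group total = 150 + 1148.07 = 1298.07.

1298.07 billion dollars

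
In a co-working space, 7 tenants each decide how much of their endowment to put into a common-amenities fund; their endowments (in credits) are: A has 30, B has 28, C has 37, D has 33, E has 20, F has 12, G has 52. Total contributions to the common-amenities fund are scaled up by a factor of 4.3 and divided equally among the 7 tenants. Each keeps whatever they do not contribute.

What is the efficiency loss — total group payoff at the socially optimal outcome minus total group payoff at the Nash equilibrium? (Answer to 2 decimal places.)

The private return per contributed unit is 4.3/7 = 0.6143 < 1 for every player regardless of endowment, so the Nash equilibrium is zero contribution and the group total is Σ E_j = 30 + 28 + 37 + 33 + 20 + 12 + 52 = 212.
Each contributed unit returns 4.300 to the group, so the social optimum is full contribution by everyone: group total = 4.300 × 212 = 911.60.
Efficiency loss = (4.300 − 1) × 212 = 699.60.

699.60 credits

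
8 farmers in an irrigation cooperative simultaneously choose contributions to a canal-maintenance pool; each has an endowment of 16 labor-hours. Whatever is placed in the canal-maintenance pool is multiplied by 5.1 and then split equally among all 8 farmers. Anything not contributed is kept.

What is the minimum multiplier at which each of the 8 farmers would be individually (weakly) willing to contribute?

8

A contributed unit returns (multiplier)/8 to its contributor.
This reaches 1 exactly when the multiplier is 8.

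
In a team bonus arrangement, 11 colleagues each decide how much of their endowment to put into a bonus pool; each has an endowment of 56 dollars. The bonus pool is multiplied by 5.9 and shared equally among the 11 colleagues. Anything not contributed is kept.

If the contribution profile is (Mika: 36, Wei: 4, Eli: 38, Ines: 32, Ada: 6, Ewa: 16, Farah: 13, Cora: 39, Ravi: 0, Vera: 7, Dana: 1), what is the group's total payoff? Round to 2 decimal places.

1556.80 dollars

Total contributed: 36 + 4 + 38 + 32 + 6 + 16 + 13 + 39 + 0 + 7 + 1 = 192; total kept: 11 × 56 − 192 = 424.
The bonus pool pays out 5.9 × 192 = 1132.80 in aggregate.
Group total = 424 + 1132.80 = 1556.80.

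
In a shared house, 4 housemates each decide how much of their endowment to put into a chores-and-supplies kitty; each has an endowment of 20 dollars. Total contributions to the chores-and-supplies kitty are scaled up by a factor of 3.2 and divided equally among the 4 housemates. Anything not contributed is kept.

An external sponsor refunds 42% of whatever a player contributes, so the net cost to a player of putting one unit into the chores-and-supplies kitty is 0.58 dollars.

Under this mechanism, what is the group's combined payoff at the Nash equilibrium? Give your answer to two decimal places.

Under the mechanism each unit contributed yields (3.2/4) / 0.58 = 1.3793 back to its contributor per unit of net cost, which exceeds 1, making full contribution the dominant choice for everyone.
So the Nash equilibrium is full contribution by all 4; the group earns 4 × (20 × 0.42 + 3.2 × 20) = 289.60.

289.60 dollars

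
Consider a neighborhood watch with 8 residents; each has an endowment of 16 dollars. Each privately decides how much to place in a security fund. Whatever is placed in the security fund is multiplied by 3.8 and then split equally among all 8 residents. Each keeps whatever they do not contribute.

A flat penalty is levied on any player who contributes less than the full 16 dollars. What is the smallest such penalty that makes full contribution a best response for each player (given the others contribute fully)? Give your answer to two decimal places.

Given the others contribute fully, the best deviation is to contribute 0 (any partial contribution still incurs the fine and gives up units whose private return 0.4750 is below 1).
Deviating from 16 to 0 saves 16 dollars but forfeits the deviator's share of the drop in the security fund: 3.8/8 × 16 = 7.60.
So the deviation gain is 16 − 7.60 = 8.40, and the fine must be at least 8.40 dollars to wipe it out.

8.40 dollars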